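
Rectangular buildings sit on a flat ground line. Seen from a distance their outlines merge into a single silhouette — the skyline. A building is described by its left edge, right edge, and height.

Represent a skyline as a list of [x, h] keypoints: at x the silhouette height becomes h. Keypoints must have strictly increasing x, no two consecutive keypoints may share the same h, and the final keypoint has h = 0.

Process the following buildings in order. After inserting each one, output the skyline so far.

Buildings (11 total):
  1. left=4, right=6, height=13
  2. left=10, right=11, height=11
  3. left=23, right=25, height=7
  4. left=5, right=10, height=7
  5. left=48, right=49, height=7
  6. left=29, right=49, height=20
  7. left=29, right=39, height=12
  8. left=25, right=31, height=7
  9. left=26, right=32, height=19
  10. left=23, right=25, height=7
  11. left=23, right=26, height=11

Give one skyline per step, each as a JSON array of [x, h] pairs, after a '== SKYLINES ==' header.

== SKYLINES ==
[[4,13],[6,0]]
[[4,13],[6,0],[10,11],[11,0]]
[[4,13],[6,0],[10,11],[11,0],[23,7],[25,0]]
[[4,13],[6,7],[10,11],[11,0],[23,7],[25,0]]
[[4,13],[6,7],[10,11],[11,0],[23,7],[25,0],[48,7],[49,0]]
[[4,13],[6,7],[10,11],[11,0],[23,7],[25,0],[29,20],[49,0]]
[[4,13],[6,7],[10,11],[11,0],[23,7],[25,0],[29,20],[49,0]]
[[4,13],[6,7],[10,11],[11,0],[23,7],[29,20],[49,0]]
[[4,13],[6,7],[10,11],[11,0],[23,7],[26,19],[29,20],[49,0]]
[[4,13],[6,7],[10,11],[11,0],[23,7],[26,19],[29,20],[49,0]]
[[4,13],[6,7],[10,11],[11,0],[23,11],[26,19],[29,20],[49,0]]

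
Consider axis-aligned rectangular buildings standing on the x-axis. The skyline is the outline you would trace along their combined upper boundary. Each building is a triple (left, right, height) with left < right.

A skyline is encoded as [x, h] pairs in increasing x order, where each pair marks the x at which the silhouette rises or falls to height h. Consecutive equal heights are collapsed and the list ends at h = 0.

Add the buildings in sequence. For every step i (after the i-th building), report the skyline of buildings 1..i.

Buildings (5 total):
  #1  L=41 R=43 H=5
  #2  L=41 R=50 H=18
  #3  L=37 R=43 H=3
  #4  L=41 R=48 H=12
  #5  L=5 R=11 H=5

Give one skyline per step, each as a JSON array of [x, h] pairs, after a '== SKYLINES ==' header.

== SKYLINES ==
[[41,5],[43,0]]
[[41,18],[50,0]]
[[37,3],[41,18],[50,0]]
[[37,3],[41,18],[50,0]]
[[5,5],[11,0],[37,3],[41,18],[50,0]]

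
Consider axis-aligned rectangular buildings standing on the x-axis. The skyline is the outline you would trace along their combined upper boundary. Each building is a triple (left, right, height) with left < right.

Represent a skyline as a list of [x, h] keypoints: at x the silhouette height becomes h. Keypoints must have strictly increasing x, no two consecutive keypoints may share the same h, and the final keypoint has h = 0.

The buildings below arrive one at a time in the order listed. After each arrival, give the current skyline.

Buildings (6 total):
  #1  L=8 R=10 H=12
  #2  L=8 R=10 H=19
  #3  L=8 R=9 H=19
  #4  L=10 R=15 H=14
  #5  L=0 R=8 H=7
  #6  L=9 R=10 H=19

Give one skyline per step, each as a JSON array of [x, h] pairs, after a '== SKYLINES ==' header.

== SKYLINES ==
[[8,12],[10,0]]
[[8,19],[10,0]]
[[8,19],[10,0]]
[[8,19],[10,14],[15,0]]
[[0,7],[8,19],[10,14],[15,0]]
[[0,7],[8,19],[10,14],[15,0]]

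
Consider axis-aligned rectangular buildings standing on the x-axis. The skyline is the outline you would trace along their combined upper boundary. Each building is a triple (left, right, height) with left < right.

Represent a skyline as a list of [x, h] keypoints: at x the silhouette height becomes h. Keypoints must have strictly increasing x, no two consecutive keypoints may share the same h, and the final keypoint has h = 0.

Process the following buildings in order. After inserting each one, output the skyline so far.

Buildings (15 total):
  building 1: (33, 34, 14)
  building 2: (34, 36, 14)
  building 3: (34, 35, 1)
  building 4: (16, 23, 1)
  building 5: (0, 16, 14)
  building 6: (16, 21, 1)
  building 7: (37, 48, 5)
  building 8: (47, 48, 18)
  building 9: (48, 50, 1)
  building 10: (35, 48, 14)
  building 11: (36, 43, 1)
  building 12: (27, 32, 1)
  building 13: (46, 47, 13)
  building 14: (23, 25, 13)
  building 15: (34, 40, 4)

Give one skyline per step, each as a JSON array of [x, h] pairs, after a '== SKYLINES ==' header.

== SKYLINES ==
[[33,14],[34,0]]
[[33,14],[36,0]]
[[33,14],[36,0]]
[[16,1],[23,0],[33,14],[36,0]]
[[0,14],[16,1],[23,0],[33,14],[36,0]]
[[0,14],[16,1],[23,0],[33,14],[36,0]]
[[0,14],[16,1],[23,0],[33,14],[36,0],[37,5],[48,0]]
[[0,14],[16,1],[23,0],[33,14],[36,0],[37,5],[47,18],[48,0]]
[[0,14],[16,1],[23,0],[33,14],[36,0],[37,5],[47,18],[48,1],[50,0]]
[[0,14],[16,1],[23,0],[33,14],[47,18],[48,1],[50,0]]
[[0,14],[16,1],[23,0],[33,14],[47,18],[48,1],[50,0]]
[[0,14],[16,1],[23,0],[27,1],[32,0],[33,14],[47,18],[48,1],[50,0]]
[[0,14],[16,1],[23,0],[27,1],[32,0],[33,14],[47,18],[48,1],[50,0]]
[[0,14],[16,1],[23,13],[25,0],[27,1],[32,0],[33,14],[47,18],[48,1],[50,0]]
[[0,14],[16,1],[23,13],[25,0],[27,1],[32,0],[33,14],[47,18],[48,1],[50,0]]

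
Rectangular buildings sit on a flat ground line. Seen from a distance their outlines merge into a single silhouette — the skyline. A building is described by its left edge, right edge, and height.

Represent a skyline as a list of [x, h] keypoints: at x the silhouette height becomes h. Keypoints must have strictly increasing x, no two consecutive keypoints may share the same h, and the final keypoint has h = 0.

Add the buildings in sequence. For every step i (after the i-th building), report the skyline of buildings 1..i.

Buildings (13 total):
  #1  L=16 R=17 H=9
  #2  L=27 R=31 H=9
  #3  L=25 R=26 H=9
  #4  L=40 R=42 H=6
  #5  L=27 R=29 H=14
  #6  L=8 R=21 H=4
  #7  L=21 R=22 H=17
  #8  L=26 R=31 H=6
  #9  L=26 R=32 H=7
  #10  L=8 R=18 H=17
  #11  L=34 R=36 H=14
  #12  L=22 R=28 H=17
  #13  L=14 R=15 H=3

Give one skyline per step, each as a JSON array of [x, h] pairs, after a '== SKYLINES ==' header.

== SKYLINES ==
[[16,9],[17,0]]
[[16,9],[17,0],[27,9],[31,0]]
[[16,9],[17,0],[25,9],[26,0],[27,9],[31,0]]
[[16,9],[17,0],[25,9],[26,0],[27,9],[31,0],[40,6],[42,0]]
[[16,9],[17,0],[25,9],[26,0],[27,14],[29,9],[31,0],[40,6],[42,0]]
[[8,4],[16,9],[17,4],[21,0],[25,9],[26,0],[27,14],[29,9],[31,0],[40,6],[42,0]]
[[8,4],[16,9],[17,4],[21,17],[22,0],[25,9],[26,0],[27,14],[29,9],[31,0],[40,6],[42,0]]
[[8,4],[16,9],[17,4],[21,17],[22,0],[25,9],[26,6],[27,14],[29,9],[31,0],[40,6],[42,0]]
[[8,4],[16,9],[17,4],[21,17],[22,0],[25,9],[26,7],[27,14],[29,9],[31,7],[32,0],[40,6],[42,0]]
[[8,17],[18,4],[21,17],[22,0],[25,9],[26,7],[27,14],[29,9],[31,7],[32,0],[40,6],[42,0]]
[[8,17],[18,4],[21,17],[22,0],[25,9],[26,7],[27,14],[29,9],[31,7],[32,0],[34,14],[36,0],[40,6],[42,0]]
[[8,17],[18,4],[21,17],[28,14],[29,9],[31,7],[32,0],[34,14],[36,0],[40,6],[42,0]]
[[8,17],[18,4],[21,17],[28,14],[29,9],[31,7],[32,0],[34,14],[36,0],[40,6],[42,0]]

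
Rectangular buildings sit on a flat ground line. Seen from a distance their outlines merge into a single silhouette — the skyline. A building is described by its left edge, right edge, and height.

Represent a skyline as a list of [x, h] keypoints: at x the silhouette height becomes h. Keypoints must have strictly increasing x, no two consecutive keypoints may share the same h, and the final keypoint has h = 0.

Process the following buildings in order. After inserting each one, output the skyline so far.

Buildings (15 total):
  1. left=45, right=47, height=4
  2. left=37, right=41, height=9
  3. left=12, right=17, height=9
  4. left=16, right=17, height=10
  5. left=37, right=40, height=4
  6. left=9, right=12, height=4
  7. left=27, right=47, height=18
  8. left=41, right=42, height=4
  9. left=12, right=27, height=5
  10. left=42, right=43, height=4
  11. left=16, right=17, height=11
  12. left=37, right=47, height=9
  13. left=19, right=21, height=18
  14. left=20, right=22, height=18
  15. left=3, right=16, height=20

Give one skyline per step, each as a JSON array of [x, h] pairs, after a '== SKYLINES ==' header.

== SKYLINES ==
[[45,4],[47,0]]
[[37,9],[41,0],[45,4],[47,0]]
[[12,9],[17,0],[37,9],[41,0],[45,4],[47,0]]
[[12,9],[16,10],[17,0],[37,9],[41,0],[45,4],[47,0]]
[[12,9],[16,10],[17,0],[37,9],[41,0],[45,4],[47,0]]
[[9,4],[12,9],[16,10],[17,0],[37,9],[41,0],[45,4],[47,0]]
[[9,4],[12,9],[16,10],[17,0],[27,18],[47,0]]
[[9,4],[12,9],[16,10],[17,0],[27,18],[47,0]]
[[9,4],[12,9],[16,10],[17,5],[27,18],[47,0]]
[[9,4],[12,9],[16,10],[17,5],[27,18],[47,0]]
[[9,4],[12,9],[16,11],[17,5],[27,18],[47,0]]
[[9,4],[12,9],[16,11],[17,5],[27,18],[47,0]]
[[9,4],[12,9],[16,11],[17,5],[19,18],[21,5],[27,18],[47,0]]
[[9,4],[12,9],[16,11],[17,5],[19,18],[22,5],[27,18],[47,0]]
[[3,20],[16,11],[17,5],[19,18],[22,5],[27,18],[47,0]]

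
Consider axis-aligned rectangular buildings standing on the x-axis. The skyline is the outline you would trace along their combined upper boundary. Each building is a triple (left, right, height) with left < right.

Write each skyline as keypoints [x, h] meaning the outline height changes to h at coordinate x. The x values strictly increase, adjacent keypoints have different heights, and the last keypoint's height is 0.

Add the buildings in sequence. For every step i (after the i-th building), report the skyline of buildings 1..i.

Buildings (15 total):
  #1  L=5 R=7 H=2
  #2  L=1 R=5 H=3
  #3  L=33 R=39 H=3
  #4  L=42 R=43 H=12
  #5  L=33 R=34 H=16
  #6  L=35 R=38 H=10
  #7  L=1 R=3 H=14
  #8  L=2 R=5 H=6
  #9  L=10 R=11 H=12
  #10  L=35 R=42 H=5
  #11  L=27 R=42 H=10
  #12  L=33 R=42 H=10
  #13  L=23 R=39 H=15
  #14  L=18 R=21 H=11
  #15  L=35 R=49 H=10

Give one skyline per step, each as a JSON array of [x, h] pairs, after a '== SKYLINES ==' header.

== SKYLINES ==
[[5,2],[7,0]]
[[1,3],[5,2],[7,0]]
[[1,3],[5,2],[7,0],[33,3],[39,0]]
[[1,3],[5,2],[7,0],[33,3],[39,0],[42,12],[43,0]]
[[1,3],[5,2],[7,0],[33,16],[34,3],[39,0],[42,12],[43,0]]
[[1,3],[5,2],[7,0],[33,16],[34,3],[35,10],[38,3],[39,0],[42,12],[43,0]]
[[1,14],[3,3],[5,2],[7,0],[33,16],[34,3],[35,10],[38,3],[39,0],[42,12],[43,0]]
[[1,14],[3,6],[5,2],[7,0],[33,16],[34,3],[35,10],[38,3],[39,0],[42,12],[43,0]]
[[1,14],[3,6],[5,2],[7,0],[10,12],[11,0],[33,16],[34,3],[35,10],[38,3],[39,0],[42,12],[43,0]]
[[1,14],[3,6],[5,2],[7,0],[10,12],[11,0],[33,16],[34,3],[35,10],[38,5],[42,12],[43,0]]
[[1,14],[3,6],[5,2],[7,0],[10,12],[11,0],[27,10],[33,16],[34,10],[42,12],[43,0]]
[[1,14],[3,6],[5,2],[7,0],[10,12],[11,0],[27,10],[33,16],[34,10],[42,12],[43,0]]
[[1,14],[3,6],[5,2],[7,0],[10,12],[11,0],[23,15],[33,16],[34,15],[39,10],[42,12],[43,0]]
[[1,14],[3,6],[5,2],[7,0],[10,12],[11,0],[18,11],[21,0],[23,15],[33,16],[34,15],[39,10],[42,12],[43,0]]
[[1,14],[3,6],[5,2],[7,0],[10,12],[11,0],[18,11],[21,0],[23,15],[33,16],[34,15],[39,10],[42,12],[43,10],[49,0]]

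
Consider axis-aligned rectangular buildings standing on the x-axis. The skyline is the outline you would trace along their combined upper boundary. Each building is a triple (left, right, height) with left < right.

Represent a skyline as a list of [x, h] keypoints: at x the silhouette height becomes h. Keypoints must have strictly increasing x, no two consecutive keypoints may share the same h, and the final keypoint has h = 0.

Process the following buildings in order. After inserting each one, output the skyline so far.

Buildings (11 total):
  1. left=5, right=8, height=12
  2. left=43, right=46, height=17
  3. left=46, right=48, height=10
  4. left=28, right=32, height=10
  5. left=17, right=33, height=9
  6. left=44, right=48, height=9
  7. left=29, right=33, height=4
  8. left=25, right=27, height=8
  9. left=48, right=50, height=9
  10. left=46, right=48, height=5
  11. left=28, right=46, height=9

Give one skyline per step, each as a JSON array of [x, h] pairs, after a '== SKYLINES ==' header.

== SKYLINES ==
[[5,12],[8,0]]
[[5,12],[8,0],[43,17],[46,0]]
[[5,12],[8,0],[43,17],[46,10],[48,0]]
[[5,12],[8,0],[28,10],[32,0],[43,17],[46,10],[48,0]]
[[5,12],[8,0],[17,9],[28,10],[32,9],[33,0],[43,17],[46,10],[48,0]]
[[5,12],[8,0],[17,9],[28,10],[32,9],[33,0],[43,17],[46,10],[48,0]]
[[5,12],[8,0],[17,9],[28,10],[32,9],[33,0],[43,17],[46,10],[48,0]]
[[5,12],[8,0],[17,9],[28,10],[32,9],[33,0],[43,17],[46,10],[48,0]]
[[5,12],[8,0],[17,9],[28,10],[32,9],[33,0],[43,17],[46,10],[48,9],[50,0]]
[[5,12],[8,0],[17,9],[28,10],[32,9],[33,0],[43,17],[46,10],[48,9],[50,0]]
[[5,12],[8,0],[17,9],[28,10],[32,9],[43,17],[46,10],[48,9],[50,0]]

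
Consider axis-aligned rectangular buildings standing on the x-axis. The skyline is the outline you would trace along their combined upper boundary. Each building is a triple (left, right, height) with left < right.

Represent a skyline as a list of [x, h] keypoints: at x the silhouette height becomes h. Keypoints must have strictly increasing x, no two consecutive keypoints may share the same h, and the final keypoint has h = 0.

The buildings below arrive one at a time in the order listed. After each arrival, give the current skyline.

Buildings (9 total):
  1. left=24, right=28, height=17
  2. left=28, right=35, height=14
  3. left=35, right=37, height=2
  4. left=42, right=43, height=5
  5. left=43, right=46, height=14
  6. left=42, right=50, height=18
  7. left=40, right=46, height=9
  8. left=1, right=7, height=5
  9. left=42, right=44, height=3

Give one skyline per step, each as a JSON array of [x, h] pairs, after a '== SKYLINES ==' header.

== SKYLINES ==
[[24,17],[28,0]]
[[24,17],[28,14],[35,0]]
[[24,17],[28,14],[35,2],[37,0]]
[[24,17],[28,14],[35,2],[37,0],[42,5],[43,0]]
[[24,17],[28,14],[35,2],[37,0],[42,5],[43,14],[46,0]]
[[24,17],[28,14],[35,2],[37,0],[42,18],[50,0]]
[[24,17],[28,14],[35,2],[37,0],[40,9],[42,18],[50,0]]
[[1,5],[7,0],[24,17],[28,14],[35,2],[37,0],[40,9],[42,18],[50,0]]
[[1,5],[7,0],[24,17],[28,14],[35,2],[37,0],[40,9],[42,18],[50,0]]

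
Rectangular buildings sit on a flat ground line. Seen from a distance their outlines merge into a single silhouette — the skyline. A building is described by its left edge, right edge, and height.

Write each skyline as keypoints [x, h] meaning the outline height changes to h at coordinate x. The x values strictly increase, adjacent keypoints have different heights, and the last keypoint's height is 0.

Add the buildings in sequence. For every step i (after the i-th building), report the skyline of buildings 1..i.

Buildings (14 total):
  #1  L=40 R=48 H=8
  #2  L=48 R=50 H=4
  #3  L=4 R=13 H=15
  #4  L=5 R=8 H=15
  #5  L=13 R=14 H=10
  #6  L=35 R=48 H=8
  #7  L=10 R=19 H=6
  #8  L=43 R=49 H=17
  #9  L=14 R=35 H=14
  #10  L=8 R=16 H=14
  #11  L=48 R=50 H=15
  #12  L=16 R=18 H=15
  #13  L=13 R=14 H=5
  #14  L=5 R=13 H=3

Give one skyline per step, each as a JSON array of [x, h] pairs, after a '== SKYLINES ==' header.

== SKYLINES ==
[[40,8],[48,0]]
[[40,8],[48,4],[50,0]]
[[4,15],[13,0],[40,8],[48,4],[50,0]]
[[4,15],[13,0],[40,8],[48,4],[50,0]]
[[4,15],[13,10],[14,0],[40,8],[48,4],[50,0]]
[[4,15],[13,10],[14,0],[35,8],[48,4],[50,0]]
[[4,15],[13,10],[14,6],[19,0],[35,8],[48,4],[50,0]]
[[4,15],[13,10],[14,6],[19,0],[35,8],[43,17],[49,4],[50,0]]
[[4,15],[13,10],[14,14],[35,8],[43,17],[49,4],[50,0]]
[[4,15],[13,14],[35,8],[43,17],[49,4],[50,0]]
[[4,15],[13,14],[35,8],[43,17],[49,15],[50,0]]
[[4,15],[13,14],[16,15],[18,14],[35,8],[43,17],[49,15],[50,0]]
[[4,15],[13,14],[16,15],[18,14],[35,8],[43,17],[49,15],[50,0]]
[[4,15],[13,14],[16,15],[18,14],[35,8],[43,17],[49,15],[50,0]]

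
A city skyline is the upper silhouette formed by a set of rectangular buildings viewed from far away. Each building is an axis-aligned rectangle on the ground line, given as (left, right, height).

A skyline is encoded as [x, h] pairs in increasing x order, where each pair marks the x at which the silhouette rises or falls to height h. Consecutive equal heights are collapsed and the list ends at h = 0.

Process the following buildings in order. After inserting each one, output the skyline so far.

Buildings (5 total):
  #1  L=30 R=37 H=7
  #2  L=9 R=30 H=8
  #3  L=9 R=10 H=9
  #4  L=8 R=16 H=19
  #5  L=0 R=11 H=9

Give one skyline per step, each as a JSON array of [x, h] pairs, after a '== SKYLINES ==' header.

== SKYLINES ==
[[30,7],[37,0]]
[[9,8],[30,7],[37,0]]
[[9,9],[10,8],[30,7],[37,0]]
[[8,19],[16,8],[30,7],[37,0]]
[[0,9],[8,19],[16,8],[30,7],[37,0]]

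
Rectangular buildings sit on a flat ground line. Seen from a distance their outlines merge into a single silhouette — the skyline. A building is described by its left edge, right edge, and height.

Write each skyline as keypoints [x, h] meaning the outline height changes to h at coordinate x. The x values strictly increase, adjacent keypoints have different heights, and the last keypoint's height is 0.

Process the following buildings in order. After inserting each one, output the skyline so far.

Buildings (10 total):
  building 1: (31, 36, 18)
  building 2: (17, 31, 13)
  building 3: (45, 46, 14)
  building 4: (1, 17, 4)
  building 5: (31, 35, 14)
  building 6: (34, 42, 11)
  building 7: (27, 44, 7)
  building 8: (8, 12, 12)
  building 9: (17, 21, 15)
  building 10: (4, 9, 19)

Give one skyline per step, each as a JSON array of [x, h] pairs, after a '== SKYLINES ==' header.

== SKYLINES ==
[[31,18],[36,0]]
[[17,13],[31,18],[36,0]]
[[17,13],[31,18],[36,0],[45,14],[46,0]]
[[1,4],[17,13],[31,18],[36,0],[45,14],[46,0]]
[[1,4],[17,13],[31,18],[36,0],[45,14],[46,0]]
[[1,4],[17,13],[31,18],[36,11],[42,0],[45,14],[46,0]]
[[1,4],[17,13],[31,18],[36,11],[42,7],[44,0],[45,14],[46,0]]
[[1,4],[8,12],[12,4],[17,13],[31,18],[36,11],[42,7],[44,0],[45,14],[46,0]]
[[1,4],[8,12],[12,4],[17,15],[21,13],[31,18],[36,11],[42,7],[44,0],[45,14],[46,0]]
[[1,4],[4,19],[9,12],[12,4],[17,15],[21,13],[31,18],[36,11],[42,7],[44,0],[45,14],[46,0]]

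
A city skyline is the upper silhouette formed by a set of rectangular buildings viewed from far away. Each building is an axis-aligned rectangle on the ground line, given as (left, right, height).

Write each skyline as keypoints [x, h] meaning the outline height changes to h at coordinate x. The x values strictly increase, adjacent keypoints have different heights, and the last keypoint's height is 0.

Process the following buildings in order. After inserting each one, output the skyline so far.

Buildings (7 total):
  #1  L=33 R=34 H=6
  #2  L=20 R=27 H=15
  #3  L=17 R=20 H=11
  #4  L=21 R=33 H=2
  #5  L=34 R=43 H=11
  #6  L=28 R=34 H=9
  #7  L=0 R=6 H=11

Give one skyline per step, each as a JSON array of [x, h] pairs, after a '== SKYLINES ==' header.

== SKYLINES ==
[[33,6],[34,0]]
[[20,15],[27,0],[33,6],[34,0]]
[[17,11],[20,15],[27,0],[33,6],[34,0]]
[[17,11],[20,15],[27,2],[33,6],[34,0]]
[[17,11],[20,15],[27,2],[33,6],[34,11],[43,0]]
[[17,11],[20,15],[27,2],[28,9],[34,11],[43,0]]
[[0,11],[6,0],[17,11],[20,15],[27,2],[28,9],[34,11],[43,0]]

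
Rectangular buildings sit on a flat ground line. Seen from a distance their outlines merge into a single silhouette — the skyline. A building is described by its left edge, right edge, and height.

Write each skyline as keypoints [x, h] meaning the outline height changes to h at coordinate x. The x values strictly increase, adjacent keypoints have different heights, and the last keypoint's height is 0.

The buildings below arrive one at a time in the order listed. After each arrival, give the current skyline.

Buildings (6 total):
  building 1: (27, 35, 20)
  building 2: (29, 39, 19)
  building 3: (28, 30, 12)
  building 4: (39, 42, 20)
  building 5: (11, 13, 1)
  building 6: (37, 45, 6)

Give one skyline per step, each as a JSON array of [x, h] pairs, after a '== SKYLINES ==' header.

== SKYLINES ==
[[27,20],[35,0]]
[[27,20],[35,19],[39,0]]
[[27,20],[35,19],[39,0]]
[[27,20],[35,19],[39,20],[42,0]]
[[11,1],[13,0],[27,20],[35,19],[39,20],[42,0]]
[[11,1],[13,0],[27,20],[35,19],[39,20],[42,6],[45,0]]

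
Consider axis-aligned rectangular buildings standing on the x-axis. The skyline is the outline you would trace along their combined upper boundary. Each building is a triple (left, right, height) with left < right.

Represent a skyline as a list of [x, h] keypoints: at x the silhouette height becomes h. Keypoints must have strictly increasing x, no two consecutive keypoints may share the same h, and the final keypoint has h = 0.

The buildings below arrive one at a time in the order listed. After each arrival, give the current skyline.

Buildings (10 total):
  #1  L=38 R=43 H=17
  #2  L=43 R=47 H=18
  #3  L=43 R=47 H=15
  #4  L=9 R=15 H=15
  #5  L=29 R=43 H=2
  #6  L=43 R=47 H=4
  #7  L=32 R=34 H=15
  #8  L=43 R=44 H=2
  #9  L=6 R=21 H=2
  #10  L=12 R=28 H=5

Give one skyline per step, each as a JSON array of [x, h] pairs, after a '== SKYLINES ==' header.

== SKYLINES ==
[[38,17],[43,0]]
[[38,17],[43,18],[47,0]]
[[38,17],[43,18],[47,0]]
[[9,15],[15,0],[38,17],[43,18],[47,0]]
[[9,15],[15,0],[29,2],[38,17],[43,18],[47,0]]
[[9,15],[15,0],[29,2],[38,17],[43,18],[47,0]]
[[9,15],[15,0],[29,2],[32,15],[34,2],[38,17],[43,18],[47,0]]
[[9,15],[15,0],[29,2],[32,15],[34,2],[38,17],[43,18],[47,0]]
[[6,2],[9,15],[15,2],[21,0],[29,2],[32,15],[34,2],[38,17],[43,18],[47,0]]
[[6,2],[9,15],[15,5],[28,0],[29,2],[32,15],[34,2],[38,17],[43,18],[47,0]]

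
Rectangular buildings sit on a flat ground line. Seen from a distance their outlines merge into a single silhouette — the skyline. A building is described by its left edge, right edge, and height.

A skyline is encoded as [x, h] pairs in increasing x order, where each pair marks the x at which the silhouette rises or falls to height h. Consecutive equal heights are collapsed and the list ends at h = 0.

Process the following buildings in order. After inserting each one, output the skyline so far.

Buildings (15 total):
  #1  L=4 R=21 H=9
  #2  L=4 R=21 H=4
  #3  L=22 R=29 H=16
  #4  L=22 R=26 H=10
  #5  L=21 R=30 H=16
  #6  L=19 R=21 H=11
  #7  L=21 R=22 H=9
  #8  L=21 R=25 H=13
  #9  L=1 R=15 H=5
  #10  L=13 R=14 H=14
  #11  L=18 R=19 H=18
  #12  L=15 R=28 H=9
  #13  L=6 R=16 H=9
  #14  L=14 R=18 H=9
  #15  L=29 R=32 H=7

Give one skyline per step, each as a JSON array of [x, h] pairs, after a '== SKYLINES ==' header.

== SKYLINES ==
[[4,9],[21,0]]
[[4,9],[21,0]]
[[4,9],[21,0],[22,16],[29,0]]
[[4,9],[21,0],[22,16],[29,0]]
[[4,9],[21,16],[30,0]]
[[4,9],[19,11],[21,16],[30,0]]
[[4,9],[19,11],[21,16],[30,0]]
[[4,9],[19,11],[21,16],[30,0]]
[[1,5],[4,9],[19,11],[21,16],[30,0]]
[[1,5],[4,9],[13,14],[14,9],[19,11],[21,16],[30,0]]
[[1,5],[4,9],[13,14],[14,9],[18,18],[19,11],[21,16],[30,0]]
[[1,5],[4,9],[13,14],[14,9],[18,18],[19,11],[21,16],[30,0]]
[[1,5],[4,9],[13,14],[14,9],[18,18],[19,11],[21,16],[30,0]]
[[1,5],[4,9],[13,14],[14,9],[18,18],[19,11],[21,16],[30,0]]
[[1,5],[4,9],[13,14],[14,9],[18,18],[19,11],[21,16],[30,7],[32,0]]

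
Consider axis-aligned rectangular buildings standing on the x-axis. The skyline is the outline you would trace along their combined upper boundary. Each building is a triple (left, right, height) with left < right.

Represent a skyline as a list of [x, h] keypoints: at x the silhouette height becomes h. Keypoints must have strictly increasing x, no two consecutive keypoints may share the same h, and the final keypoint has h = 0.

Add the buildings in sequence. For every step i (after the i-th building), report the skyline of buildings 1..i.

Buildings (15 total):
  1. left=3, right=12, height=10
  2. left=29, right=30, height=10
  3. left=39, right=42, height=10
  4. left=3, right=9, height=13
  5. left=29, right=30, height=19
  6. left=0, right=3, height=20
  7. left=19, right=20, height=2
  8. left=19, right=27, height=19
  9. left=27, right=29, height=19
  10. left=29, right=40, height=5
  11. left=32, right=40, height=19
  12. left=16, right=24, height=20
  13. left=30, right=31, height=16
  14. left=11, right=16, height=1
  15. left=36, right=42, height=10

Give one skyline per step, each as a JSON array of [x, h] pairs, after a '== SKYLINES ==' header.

== SKYLINES ==
[[3,10],[12,0]]
[[3,10],[12,0],[29,10],[30,0]]
[[3,10],[12,0],[29,10],[30,0],[39,10],[42,0]]
[[3,13],[9,10],[12,0],[29,10],[30,0],[39,10],[42,0]]
[[3,13],[9,10],[12,0],[29,19],[30,0],[39,10],[42,0]]
[[0,20],[3,13],[9,10],[12,0],[29,19],[30,0],[39,10],[42,0]]
[[0,20],[3,13],[9,10],[12,0],[19,2],[20,0],[29,19],[30,0],[39,10],[42,0]]
[[0,20],[3,13],[9,10],[12,0],[19,19],[27,0],[29,19],[30,0],[39,10],[42,0]]
[[0,20],[3,13],[9,10],[12,0],[19,19],[30,0],[39,10],[42,0]]
[[0,20],[3,13],[9,10],[12,0],[19,19],[30,5],[39,10],[42,0]]
[[0,20],[3,13],[9,10],[12,0],[19,19],[30,5],[32,19],[40,10],[42,0]]
[[0,20],[3,13],[9,10],[12,0],[16,20],[24,19],[30,5],[32,19],[40,10],[42,0]]
[[0,20],[3,13],[9,10],[12,0],[16,20],[24,19],[30,16],[31,5],[32,19],[40,10],[42,0]]
[[0,20],[3,13],[9,10],[12,1],[16,20],[24,19],[30,16],[31,5],[32,19],[40,10],[42,0]]
[[0,20],[3,13],[9,10],[12,1],[16,20],[24,19],[30,16],[31,5],[32,19],[40,10],[42,0]]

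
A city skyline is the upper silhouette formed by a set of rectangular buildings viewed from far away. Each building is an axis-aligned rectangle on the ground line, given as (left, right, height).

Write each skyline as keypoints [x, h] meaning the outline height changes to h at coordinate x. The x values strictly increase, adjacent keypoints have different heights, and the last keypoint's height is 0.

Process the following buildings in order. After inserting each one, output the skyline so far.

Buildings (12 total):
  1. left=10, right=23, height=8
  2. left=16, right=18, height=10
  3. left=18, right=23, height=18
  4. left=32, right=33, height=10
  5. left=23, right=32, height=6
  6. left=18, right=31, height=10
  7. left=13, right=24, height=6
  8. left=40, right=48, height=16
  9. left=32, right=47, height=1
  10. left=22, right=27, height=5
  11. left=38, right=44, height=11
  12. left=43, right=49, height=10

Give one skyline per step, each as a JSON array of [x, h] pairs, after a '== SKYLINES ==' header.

== SKYLINES ==
[[10,8],[23,0]]
[[10,8],[16,10],[18,8],[23,0]]
[[10,8],[16,10],[18,18],[23,0]]
[[10,8],[16,10],[18,18],[23,0],[32,10],[33,0]]
[[10,8],[16,10],[18,18],[23,6],[32,10],[33,0]]
[[10,8],[16,10],[18,18],[23,10],[31,6],[32,10],[33,0]]
[[10,8],[16,10],[18,18],[23,10],[31,6],[32,10],[33,0]]
[[10,8],[16,10],[18,18],[23,10],[31,6],[32,10],[33,0],[40,16],[48,0]]
[[10,8],[16,10],[18,18],[23,10],[31,6],[32,10],[33,1],[40,16],[48,0]]
[[10,8],[16,10],[18,18],[23,10],[31,6],[32,10],[33,1],[40,16],[48,0]]
[[10,8],[16,10],[18,18],[23,10],[31,6],[32,10],[33,1],[38,11],[40,16],[48,0]]
[[10,8],[16,10],[18,18],[23,10],[31,6],[32,10],[33,1],[38,11],[40,16],[48,10],[49,0]]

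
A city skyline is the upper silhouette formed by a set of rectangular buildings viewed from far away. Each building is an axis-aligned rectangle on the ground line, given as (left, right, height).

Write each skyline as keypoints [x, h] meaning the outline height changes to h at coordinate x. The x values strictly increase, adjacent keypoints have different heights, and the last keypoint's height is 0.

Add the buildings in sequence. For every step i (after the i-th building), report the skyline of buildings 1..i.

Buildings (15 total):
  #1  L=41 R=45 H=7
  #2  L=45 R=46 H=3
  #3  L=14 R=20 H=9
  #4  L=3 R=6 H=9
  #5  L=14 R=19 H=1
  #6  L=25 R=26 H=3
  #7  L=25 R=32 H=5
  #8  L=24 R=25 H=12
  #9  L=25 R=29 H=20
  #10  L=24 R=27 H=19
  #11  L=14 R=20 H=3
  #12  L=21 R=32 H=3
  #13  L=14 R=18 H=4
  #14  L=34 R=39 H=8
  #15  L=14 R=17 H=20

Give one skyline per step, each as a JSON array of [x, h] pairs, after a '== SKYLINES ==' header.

== SKYLINES ==
[[41,7],[45,0]]
[[41,7],[45,3],[46,0]]
[[14,9],[20,0],[41,7],[45,3],[46,0]]
[[3,9],[6,0],[14,9],[20,0],[41,7],[45,3],[46,0]]
[[3,9],[6,0],[14,9],[20,0],[41,7],[45,3],[46,0]]
[[3,9],[6,0],[14,9],[20,0],[25,3],[26,0],[41,7],[45,3],[46,0]]
[[3,9],[6,0],[14,9],[20,0],[25,5],[32,0],[41,7],[45,3],[46,0]]
[[3,9],[6,0],[14,9],[20,0],[24,12],[25,5],[32,0],[41,7],[45,3],[46,0]]
[[3,9],[6,0],[14,9],[20,0],[24,12],[25,20],[29,5],[32,0],[41,7],[45,3],[46,0]]
[[3,9],[6,0],[14,9],[20,0],[24,19],[25,20],[29,5],[32,0],[41,7],[45,3],[46,0]]
[[3,9],[6,0],[14,9],[20,0],[24,19],[25,20],[29,5],[32,0],[41,7],[45,3],[46,0]]
[[3,9],[6,0],[14,9],[20,0],[21,3],[24,19],[25,20],[29,5],[32,0],[41,7],[45,3],[46,0]]
[[3,9],[6,0],[14,9],[20,0],[21,3],[24,19],[25,20],[29,5],[32,0],[41,7],[45,3],[46,0]]
[[3,9],[6,0],[14,9],[20,0],[21,3],[24,19],[25,20],[29,5],[32,0],[34,8],[39,0],[41,7],[45,3],[46,0]]
[[3,9],[6,0],[14,20],[17,9],[20,0],[21,3],[24,19],[25,20],[29,5],[32,0],[34,8],[39,0],[41,7],[45,3],[46,0]]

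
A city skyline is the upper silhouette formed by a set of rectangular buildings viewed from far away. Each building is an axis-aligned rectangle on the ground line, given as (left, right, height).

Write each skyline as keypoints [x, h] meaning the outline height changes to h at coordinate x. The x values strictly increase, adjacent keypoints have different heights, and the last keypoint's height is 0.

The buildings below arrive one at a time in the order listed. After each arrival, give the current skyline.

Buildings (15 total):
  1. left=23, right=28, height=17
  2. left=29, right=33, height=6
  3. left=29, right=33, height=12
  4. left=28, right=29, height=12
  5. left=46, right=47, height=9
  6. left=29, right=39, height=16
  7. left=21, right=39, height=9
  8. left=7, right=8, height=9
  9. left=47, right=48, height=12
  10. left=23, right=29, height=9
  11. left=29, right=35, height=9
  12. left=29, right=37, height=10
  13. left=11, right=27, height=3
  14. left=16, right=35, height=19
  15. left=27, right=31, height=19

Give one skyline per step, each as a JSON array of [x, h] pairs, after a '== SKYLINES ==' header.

== SKYLINES ==
[[23,17],[28,0]]
[[23,17],[28,0],[29,6],[33,0]]
[[23,17],[28,0],[29,12],[33,0]]
[[23,17],[28,12],[33,0]]
[[23,17],[28,12],[33,0],[46,9],[47,0]]
[[23,17],[28,12],[29,16],[39,0],[46,9],[47,0]]
[[21,9],[23,17],[28,12],[29,16],[39,0],[46,9],[47,0]]
[[7,9],[8,0],[21,9],[23,17],[28,12],[29,16],[39,0],[46,9],[47,0]]
[[7,9],[8,0],[21,9],[23,17],[28,12],[29,16],[39,0],[46,9],[47,12],[48,0]]
[[7,9],[8,0],[21,9],[23,17],[28,12],[29,16],[39,0],[46,9],[47,12],[48,0]]
[[7,9],[8,0],[21,9],[23,17],[28,12],[29,16],[39,0],[46,9],[47,12],[48,0]]
[[7,9],[8,0],[21,9],[23,17],[28,12],[29,16],[39,0],[46,9],[47,12],[48,0]]
[[7,9],[8,0],[11,3],[21,9],[23,17],[28,12],[29,16],[39,0],[46,9],[47,12],[48,0]]
[[7,9],[8,0],[11,3],[16,19],[35,16],[39,0],[46,9],[47,12],[48,0]]
[[7,9],[8,0],[11,3],[16,19],[35,16],[39,0],[46,9],[47,12],[48,0]]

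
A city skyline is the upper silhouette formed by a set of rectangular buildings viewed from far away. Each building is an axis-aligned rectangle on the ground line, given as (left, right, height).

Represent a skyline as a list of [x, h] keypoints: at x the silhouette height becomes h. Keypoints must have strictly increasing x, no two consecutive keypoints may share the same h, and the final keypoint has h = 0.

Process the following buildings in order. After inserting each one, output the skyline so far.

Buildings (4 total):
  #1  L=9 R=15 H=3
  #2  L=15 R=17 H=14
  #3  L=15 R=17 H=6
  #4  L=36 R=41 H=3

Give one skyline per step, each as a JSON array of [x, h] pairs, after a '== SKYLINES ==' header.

== SKYLINES ==
[[9,3],[15,0]]
[[9,3],[15,14],[17,0]]
[[9,3],[15,14],[17,0]]
[[9,3],[15,14],[17,0],[36,3],[41,0]]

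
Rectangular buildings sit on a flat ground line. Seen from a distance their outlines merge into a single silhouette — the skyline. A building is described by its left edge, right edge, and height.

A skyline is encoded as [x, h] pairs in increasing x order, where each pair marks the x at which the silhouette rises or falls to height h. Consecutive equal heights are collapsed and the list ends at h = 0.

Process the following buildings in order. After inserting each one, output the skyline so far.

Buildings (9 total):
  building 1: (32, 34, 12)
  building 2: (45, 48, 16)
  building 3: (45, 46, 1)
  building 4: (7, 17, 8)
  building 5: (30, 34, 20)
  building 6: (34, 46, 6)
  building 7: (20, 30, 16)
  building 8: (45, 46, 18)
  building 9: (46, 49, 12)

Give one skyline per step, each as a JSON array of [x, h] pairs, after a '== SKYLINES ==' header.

== SKYLINES ==
[[32,12],[34,0]]
[[32,12],[34,0],[45,16],[48,0]]
[[32,12],[34,0],[45,16],[48,0]]
[[7,8],[17,0],[32,12],[34,0],[45,16],[48,0]]
[[7,8],[17,0],[30,20],[34,0],[45,16],[48,0]]
[[7,8],[17,0],[30,20],[34,6],[45,16],[48,0]]
[[7,8],[17,0],[20,16],[30,20],[34,6],[45,16],[48,0]]
[[7,8],[17,0],[20,16],[30,20],[34,6],[45,18],[46,16],[48,0]]
[[7,8],[17,0],[20,16],[30,20],[34,6],[45,18],[46,16],[48,12],[49,0]]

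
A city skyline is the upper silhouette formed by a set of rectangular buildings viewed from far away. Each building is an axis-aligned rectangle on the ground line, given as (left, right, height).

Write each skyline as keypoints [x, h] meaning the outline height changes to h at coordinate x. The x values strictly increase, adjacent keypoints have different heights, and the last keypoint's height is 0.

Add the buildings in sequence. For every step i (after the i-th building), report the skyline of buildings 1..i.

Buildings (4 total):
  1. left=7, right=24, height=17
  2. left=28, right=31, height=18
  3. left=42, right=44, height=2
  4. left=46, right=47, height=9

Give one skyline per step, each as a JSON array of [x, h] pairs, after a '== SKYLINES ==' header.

== SKYLINES ==
[[7,17],[24,0]]
[[7,17],[24,0],[28,18],[31,0]]
[[7,17],[24,0],[28,18],[31,0],[42,2],[44,0]]
[[7,17],[24,0],[28,18],[31,0],[42,2],[44,0],[46,9],[47,0]]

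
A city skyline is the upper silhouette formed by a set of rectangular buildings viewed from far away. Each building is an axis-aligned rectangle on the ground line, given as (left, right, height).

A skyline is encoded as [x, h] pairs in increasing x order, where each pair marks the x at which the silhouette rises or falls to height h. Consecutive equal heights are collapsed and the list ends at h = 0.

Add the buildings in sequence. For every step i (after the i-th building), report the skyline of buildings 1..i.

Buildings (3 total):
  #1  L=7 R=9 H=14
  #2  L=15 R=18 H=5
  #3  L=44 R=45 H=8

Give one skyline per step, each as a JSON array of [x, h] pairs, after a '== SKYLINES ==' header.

== SKYLINES ==
[[7,14],[9,0]]
[[7,14],[9,0],[15,5],[18,0]]
[[7,14],[9,0],[15,5],[18,0],[44,8],[45,0]]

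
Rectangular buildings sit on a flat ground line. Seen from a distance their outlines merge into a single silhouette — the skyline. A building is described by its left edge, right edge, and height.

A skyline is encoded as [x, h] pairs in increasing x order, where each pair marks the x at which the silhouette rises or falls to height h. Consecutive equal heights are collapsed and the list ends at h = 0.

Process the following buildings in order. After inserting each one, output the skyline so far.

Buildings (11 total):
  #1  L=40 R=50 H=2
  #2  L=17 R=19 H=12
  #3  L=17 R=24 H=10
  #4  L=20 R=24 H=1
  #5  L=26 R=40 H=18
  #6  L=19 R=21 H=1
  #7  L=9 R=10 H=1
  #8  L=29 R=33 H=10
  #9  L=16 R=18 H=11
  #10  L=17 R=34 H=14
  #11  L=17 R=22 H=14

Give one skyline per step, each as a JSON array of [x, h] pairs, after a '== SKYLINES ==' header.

== SKYLINES ==
[[40,2],[50,0]]
[[17,12],[19,0],[40,2],[50,0]]
[[17,12],[19,10],[24,0],[40,2],[50,0]]
[[17,12],[19,10],[24,0],[40,2],[50,0]]
[[17,12],[19,10],[24,0],[26,18],[40,2],[50,0]]
[[17,12],[19,10],[24,0],[26,18],[40,2],[50,0]]
[[9,1],[10,0],[17,12],[19,10],[24,0],[26,18],[40,2],[50,0]]
[[9,1],[10,0],[17,12],[19,10],[24,0],[26,18],[40,2],[50,0]]
[[9,1],[10,0],[16,11],[17,12],[19,10],[24,0],[26,18],[40,2],[50,0]]
[[9,1],[10,0],[16,11],[17,14],[26,18],[40,2],[50,0]]
[[9,1],[10,0],[16,11],[17,14],[26,18],[40,2],[50,0]]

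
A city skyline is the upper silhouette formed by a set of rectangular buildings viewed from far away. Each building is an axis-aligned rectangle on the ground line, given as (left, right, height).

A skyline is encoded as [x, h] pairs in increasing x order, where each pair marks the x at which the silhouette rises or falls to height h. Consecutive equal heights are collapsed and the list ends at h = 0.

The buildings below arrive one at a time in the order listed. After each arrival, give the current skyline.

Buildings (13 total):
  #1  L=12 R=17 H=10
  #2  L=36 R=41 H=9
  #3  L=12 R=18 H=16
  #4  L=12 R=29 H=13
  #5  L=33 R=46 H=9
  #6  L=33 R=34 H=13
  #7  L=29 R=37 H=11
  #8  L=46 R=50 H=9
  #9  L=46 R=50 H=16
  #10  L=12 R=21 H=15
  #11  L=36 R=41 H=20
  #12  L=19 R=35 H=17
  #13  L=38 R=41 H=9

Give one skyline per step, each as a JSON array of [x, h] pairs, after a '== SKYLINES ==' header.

== SKYLINES ==
[[12,10],[17,0]]
[[12,10],[17,0],[36,9],[41,0]]
[[12,16],[18,0],[36,9],[41,0]]
[[12,16],[18,13],[29,0],[36,9],[41,0]]
[[12,16],[18,13],[29,0],[33,9],[46,0]]
[[12,16],[18,13],[29,0],[33,13],[34,9],[46,0]]
[[12,16],[18,13],[29,11],[33,13],[34,11],[37,9],[46,0]]
[[12,16],[18,13],[29,11],[33,13],[34,11],[37,9],[50,0]]
[[12,16],[18,13],[29,11],[33,13],[34,11],[37,9],[46,16],[50,0]]
[[12,16],[18,15],[21,13],[29,11],[33,13],[34,11],[37,9],[46,16],[50,0]]
[[12,16],[18,15],[21,13],[29,11],[33,13],[34,11],[36,20],[41,9],[46,16],[50,0]]
[[12,16],[18,15],[19,17],[35,11],[36,20],[41,9],[46,16],[50,0]]
[[12,16],[18,15],[19,17],[35,11],[36,20],[41,9],[46,16],[50,0]]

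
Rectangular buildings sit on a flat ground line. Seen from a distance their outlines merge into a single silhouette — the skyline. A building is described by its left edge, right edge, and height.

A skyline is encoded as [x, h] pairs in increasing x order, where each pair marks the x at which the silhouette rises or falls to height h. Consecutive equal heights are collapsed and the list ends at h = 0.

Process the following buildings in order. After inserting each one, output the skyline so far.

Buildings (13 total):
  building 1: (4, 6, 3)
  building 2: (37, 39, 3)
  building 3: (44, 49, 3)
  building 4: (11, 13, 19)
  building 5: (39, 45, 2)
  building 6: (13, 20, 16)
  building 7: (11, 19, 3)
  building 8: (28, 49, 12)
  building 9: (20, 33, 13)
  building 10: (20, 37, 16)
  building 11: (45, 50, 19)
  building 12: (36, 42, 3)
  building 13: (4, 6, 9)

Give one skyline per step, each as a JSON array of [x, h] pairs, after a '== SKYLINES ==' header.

== SKYLINES ==
[[4,3],[6,0]]
[[4,3],[6,0],[37,3],[39,0]]
[[4,3],[6,0],[37,3],[39,0],[44,3],[49,0]]
[[4,3],[6,0],[11,19],[13,0],[37,3],[39,0],[44,3],[49,0]]
[[4,3],[6,0],[11,19],[13,0],[37,3],[39,2],[44,3],[49,0]]
[[4,3],[6,0],[11,19],[13,16],[20,0],[37,3],[39,2],[44,3],[49,0]]
[[4,3],[6,0],[11,19],[13,16],[20,0],[37,3],[39,2],[44,3],[49,0]]
[[4,3],[6,0],[11,19],[13,16],[20,0],[28,12],[49,0]]
[[4,3],[6,0],[11,19],[13,16],[20,13],[33,12],[49,0]]
[[4,3],[6,0],[11,19],[13,16],[37,12],[49,0]]
[[4,3],[6,0],[11,19],[13,16],[37,12],[45,19],[50,0]]
[[4,3],[6,0],[11,19],[13,16],[37,12],[45,19],[50,0]]
[[4,9],[6,0],[11,19],[13,16],[37,12],[45,19],[50,0]]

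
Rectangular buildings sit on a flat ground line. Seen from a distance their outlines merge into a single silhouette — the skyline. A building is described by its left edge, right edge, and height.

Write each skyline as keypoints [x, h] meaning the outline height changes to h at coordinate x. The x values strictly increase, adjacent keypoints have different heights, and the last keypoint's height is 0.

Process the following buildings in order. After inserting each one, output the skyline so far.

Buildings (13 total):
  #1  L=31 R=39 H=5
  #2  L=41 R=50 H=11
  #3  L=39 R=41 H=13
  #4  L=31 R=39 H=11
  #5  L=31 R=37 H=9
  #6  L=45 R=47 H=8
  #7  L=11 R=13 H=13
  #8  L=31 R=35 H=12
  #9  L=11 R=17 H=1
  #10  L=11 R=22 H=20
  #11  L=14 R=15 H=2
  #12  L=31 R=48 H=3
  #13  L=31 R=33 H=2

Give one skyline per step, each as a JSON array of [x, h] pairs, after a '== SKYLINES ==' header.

== SKYLINES ==
[[31,5],[39,0]]
[[31,5],[39,0],[41,11],[50,0]]
[[31,5],[39,13],[41,11],[50,0]]
[[31,11],[39,13],[41,11],[50,0]]
[[31,11],[39,13],[41,11],[50,0]]
[[31,11],[39,13],[41,11],[50,0]]
[[11,13],[13,0],[31,11],[39,13],[41,11],[50,0]]
[[11,13],[13,0],[31,12],[35,11],[39,13],[41,11],[50,0]]
[[11,13],[13,1],[17,0],[31,12],[35,11],[39,13],[41,11],[50,0]]
[[11,20],[22,0],[31,12],[35,11],[39,13],[41,11],[50,0]]
[[11,20],[22,0],[31,12],[35,11],[39,13],[41,11],[50,0]]
[[11,20],[22,0],[31,12],[35,11],[39,13],[41,11],[50,0]]
[[11,20],[22,0],[31,12],[35,11],[39,13],[41,11],[50,0]]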